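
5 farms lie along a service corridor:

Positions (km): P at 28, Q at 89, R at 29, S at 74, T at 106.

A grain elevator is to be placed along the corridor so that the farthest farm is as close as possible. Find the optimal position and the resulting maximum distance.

The 1-center on a line is the midpoint of the two extreme points: leftmost at 28, rightmost at 106.
Optimal location = (28 + 106)/2 = 67; maximum distance = (106 − 28)/2 = 39.

location 67, max distance 39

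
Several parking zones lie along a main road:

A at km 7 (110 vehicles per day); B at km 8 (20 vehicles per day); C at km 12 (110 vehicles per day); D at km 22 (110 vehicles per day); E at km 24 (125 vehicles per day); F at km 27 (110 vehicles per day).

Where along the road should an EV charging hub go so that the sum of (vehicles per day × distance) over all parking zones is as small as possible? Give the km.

x = 22

For a sum of weighted absolute distances on a line, the optimum is the weighted median (not the mean). Total weight W = 585; half-weight = 292.5.
Sort by position and accumulate weight:
  km 7 (A, w=110) → cum 110
  km 8 (B, w=20) → cum 130
  km 12 (C, w=110) → cum 240
  km 22 (D, w=110) → cum 350  ≥ 292.5 → median here
  km 24 (E, w=125) → cum 475
  km 27 (F, w=110) → cum 585
Optimal location: km 22.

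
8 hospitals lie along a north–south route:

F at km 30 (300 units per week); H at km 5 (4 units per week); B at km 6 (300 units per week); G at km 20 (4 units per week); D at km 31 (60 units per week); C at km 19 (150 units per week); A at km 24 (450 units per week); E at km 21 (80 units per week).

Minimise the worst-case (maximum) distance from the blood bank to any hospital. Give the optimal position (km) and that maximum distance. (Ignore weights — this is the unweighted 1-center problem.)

The 1-center on a line is the midpoint of the two extreme points: leftmost at 5, rightmost at 31.
Optimal location = (5 + 31)/2 = 18; maximum distance = (31 − 5)/2 = 13.

location 18, max distance 13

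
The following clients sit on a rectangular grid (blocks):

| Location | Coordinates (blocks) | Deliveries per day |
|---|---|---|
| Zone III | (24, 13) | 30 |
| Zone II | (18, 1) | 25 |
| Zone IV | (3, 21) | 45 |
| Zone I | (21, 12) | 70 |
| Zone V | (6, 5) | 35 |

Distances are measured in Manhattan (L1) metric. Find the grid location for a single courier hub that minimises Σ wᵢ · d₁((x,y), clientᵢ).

Manhattan distance separates: Σwᵢ(|x−xᵢ|+|y−yᵢ|) = Σwᵢ|x−xᵢ| + Σwᵢ|y−yᵢ|, so x and y are optimised independently as 1-D weighted medians.
Total weight W = 205; half = 102.5.
x-coordinate, sorted with cumulative weight:
  x=3 (Zone IV, w=45) cum 45
  x=6 (Zone V, w=35) cum 80
  x=18 (Zone II, w=25) cum 105  ← median
  x=21 (Zone I, w=70) cum 175
  x=24 (Zone III, w=30) cum 205
⇒ x* = 18
y-coordinate, sorted with cumulative weight:
  y=1 (Zone II, w=25) cum 25
  y=5 (Zone V, w=35) cum 60
  y=12 (Zone I, w=70) cum 130  ← median
  y=13 (Zone III, w=30) cum 160
  y=21 (Zone IV, w=45) cum 205
⇒ y* = 12

(18, 12)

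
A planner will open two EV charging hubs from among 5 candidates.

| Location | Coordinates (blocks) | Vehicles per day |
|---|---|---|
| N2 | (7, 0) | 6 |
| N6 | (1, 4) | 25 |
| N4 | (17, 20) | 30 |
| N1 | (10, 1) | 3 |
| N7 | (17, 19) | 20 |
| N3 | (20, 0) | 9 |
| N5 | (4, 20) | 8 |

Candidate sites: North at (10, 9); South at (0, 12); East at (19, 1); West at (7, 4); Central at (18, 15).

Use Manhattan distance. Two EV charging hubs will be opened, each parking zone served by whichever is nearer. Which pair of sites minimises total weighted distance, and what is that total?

Evaluate every pair (each demand assigned to the nearer of the two):
  {West, Central}: total = 777
  {South, Central}: total = 931
  {North, Central}: total = 1015
  {East, Central}: total = 1080
  {North, West}: total = 1361
  {East, West}: total = 1392
  {North, South}: total = 1468
  {South, East}: total = 1474
  {North, East}: total = 1480
  {South, West}: total = 1671
Best pair: {West, Central} with total 777.

{West, Central}, total 777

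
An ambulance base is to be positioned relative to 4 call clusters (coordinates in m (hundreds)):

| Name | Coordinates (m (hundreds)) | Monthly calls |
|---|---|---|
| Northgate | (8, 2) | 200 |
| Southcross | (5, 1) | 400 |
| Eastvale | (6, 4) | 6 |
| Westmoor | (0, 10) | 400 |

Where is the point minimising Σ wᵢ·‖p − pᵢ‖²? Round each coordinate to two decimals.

The minimiser of Σwᵢ‖p−pᵢ‖² is the weighted centroid p* = (Σwᵢpᵢ)/(Σwᵢ).
Σwᵢ = 1006.
Σwᵢxᵢ = 200·8 + 400·5 + 6·6 + 400·0 = 3636.
Σwᵢyᵢ = 200·2 + 400·1 + 6·4 + 400·10 = 4824.
x* = 3636/1006 = 3.61, y* = 4824/1006 = 4.80.

(3.61, 4.80)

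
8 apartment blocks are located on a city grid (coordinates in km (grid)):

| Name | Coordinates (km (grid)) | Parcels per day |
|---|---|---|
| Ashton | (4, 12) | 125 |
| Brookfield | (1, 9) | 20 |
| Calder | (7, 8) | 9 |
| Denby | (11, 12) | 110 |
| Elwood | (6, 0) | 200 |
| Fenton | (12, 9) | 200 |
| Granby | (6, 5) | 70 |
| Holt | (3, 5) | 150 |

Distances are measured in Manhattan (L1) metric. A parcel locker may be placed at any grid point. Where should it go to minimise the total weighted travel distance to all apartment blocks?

Manhattan distance separates: Σwᵢ(|x−xᵢ|+|y−yᵢ|) = Σwᵢ|x−xᵢ| + Σwᵢ|y−yᵢ|, so x and y are optimised independently as 1-D weighted medians.
Total weight W = 884; half = 442.
x-coordinate, sorted with cumulative weight:
  x=1 (Brookfield, w=20) cum 20
  x=3 (Holt, w=150) cum 170
  x=4 (Ashton, w=125) cum 295
  x=6 (Elwood, w=200) cum 495  ← median
  x=6 (Granby, w=70) cum 565
  x=7 (Calder, w=9) cum 574
  x=11 (Denby, w=110) cum 684
  x=12 (Fenton, w=200) cum 884
⇒ x* = 6
y-coordinate, sorted with cumulative weight:
  y=0 (Elwood, w=200) cum 200
  y=5 (Granby, w=70) cum 270
  y=5 (Holt, w=150) cum 420
  y=8 (Calder, w=9) cum 429
  y=9 (Brookfield, w=20) cum 449  ← median
  y=9 (Fenton, w=200) cum 649
  y=12 (Ashton, w=125) cum 774
  y=12 (Denby, w=110) cum 884
⇒ y* = 9

(6, 9)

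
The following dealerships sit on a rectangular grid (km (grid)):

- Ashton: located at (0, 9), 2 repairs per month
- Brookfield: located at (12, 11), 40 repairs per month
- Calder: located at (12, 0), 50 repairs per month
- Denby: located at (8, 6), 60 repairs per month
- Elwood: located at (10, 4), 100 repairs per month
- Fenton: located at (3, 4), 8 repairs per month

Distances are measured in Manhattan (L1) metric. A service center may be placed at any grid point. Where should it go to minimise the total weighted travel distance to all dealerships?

Manhattan distance separates: Σwᵢ(|x−xᵢ|+|y−yᵢ|) = Σwᵢ|x−xᵢ| + Σwᵢ|y−yᵢ|, so x and y are optimised independently as 1-D weighted medians.
Total weight W = 260; half = 130.
x-coordinate, sorted with cumulative weight:
  x=0 (Ashton, w=2) cum 2
  x=3 (Fenton, w=8) cum 10
  x=8 (Denby, w=60) cum 70
  x=10 (Elwood, w=100) cum 170  ← median
  x=12 (Brookfield, w=40) cum 210
  x=12 (Calder, w=50) cum 260
⇒ x* = 10
y-coordinate, sorted with cumulative weight:
  y=0 (Calder, w=50) cum 50
  y=4 (Elwood, w=100) cum 150  ← median
  y=4 (Fenton, w=8) cum 158
  y=6 (Denby, w=60) cum 218
  y=9 (Ashton, w=2) cum 220
  y=11 (Brookfield, w=40) cum 260
⇒ y* = 4

(10, 4)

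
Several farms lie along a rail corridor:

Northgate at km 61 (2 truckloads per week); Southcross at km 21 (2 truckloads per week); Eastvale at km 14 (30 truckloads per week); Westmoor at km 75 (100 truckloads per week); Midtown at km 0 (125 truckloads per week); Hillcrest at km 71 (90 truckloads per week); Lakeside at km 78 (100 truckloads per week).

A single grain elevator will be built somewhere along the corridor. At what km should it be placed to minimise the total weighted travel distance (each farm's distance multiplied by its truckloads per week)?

For a sum of weighted absolute distances on a line, the optimum is the weighted median (not the mean). Total weight W = 449; half-weight = 224.5.
Sort by position and accumulate weight:
  km 0 (Midtown, w=125) → cum 125
  km 14 (Eastvale, w=30) → cum 155
  km 21 (Southcross, w=2) → cum 157
  km 61 (Northgate, w=2) → cum 159
  km 71 (Hillcrest, w=90) → cum 249  ≥ 224.5 → median here
  km 75 (Westmoor, w=100) → cum 349
  km 78 (Lakeside, w=100) → cum 449
Optimal location: km 71.

x = 71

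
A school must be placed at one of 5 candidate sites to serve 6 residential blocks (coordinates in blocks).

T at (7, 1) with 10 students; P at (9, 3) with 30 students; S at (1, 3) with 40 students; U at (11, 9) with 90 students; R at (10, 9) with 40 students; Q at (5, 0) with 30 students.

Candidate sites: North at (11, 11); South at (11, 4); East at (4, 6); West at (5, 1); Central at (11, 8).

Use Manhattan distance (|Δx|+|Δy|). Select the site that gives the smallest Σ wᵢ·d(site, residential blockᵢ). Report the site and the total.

Total weighted distance at each candidate:
  North (11, 11): total = 1970
  South (11, 4): total = 1590
  East (4, 6): total = 2030
  West (5, 1): total = 2250
  Central (11, 8): total = 1510
Minimum is at Central with total 1510 blocks.

Central, total 1510 blocks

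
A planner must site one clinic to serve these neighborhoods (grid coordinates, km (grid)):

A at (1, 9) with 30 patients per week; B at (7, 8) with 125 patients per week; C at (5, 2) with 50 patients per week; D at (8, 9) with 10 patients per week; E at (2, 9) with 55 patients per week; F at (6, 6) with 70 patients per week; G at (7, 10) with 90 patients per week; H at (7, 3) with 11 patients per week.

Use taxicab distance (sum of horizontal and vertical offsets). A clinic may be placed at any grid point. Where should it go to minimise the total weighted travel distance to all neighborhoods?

(7, 8)

Manhattan distance separates: Σwᵢ(|x−xᵢ|+|y−yᵢ|) = Σwᵢ|x−xᵢ| + Σwᵢ|y−yᵢ|, so x and y are optimised independently as 1-D weighted medians.
Total weight W = 441; half = 220.5.
x-coordinate, sorted with cumulative weight:
  x=1 (A, w=30) cum 30
  x=2 (E, w=55) cum 85
  x=5 (C, w=50) cum 135
  x=6 (F, w=70) cum 205
  x=7 (B, w=125) cum 330  ← median
  x=7 (G, w=90) cum 420
  x=7 (H, w=11) cum 431
  x=8 (D, w=10) cum 441
⇒ x* = 7
y-coordinate, sorted with cumulative weight:
  y=2 (C, w=50) cum 50
  y=3 (H, w=11) cum 61
  y=6 (F, w=70) cum 131
  y=8 (B, w=125) cum 256  ← median
  y=9 (A, w=30) cum 286
  y=9 (D, w=10) cum 296
  y=9 (E, w=55) cum 351
  y=10 (G, w=90) cum 441
⇒ y* = 8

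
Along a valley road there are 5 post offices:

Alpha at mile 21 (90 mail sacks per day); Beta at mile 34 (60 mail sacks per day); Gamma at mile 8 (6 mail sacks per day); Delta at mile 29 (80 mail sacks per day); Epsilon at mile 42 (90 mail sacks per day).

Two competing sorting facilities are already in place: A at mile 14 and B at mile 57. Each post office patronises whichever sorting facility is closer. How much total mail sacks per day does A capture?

The indifferent point is the midpoint (14+57)/2 = 35.5; post offices left of it (closer to A at 14) go to A, those right go to B.
  Gamma at 8 (w=6) → A
  Alpha at 21 (w=90) → A
  Delta at 29 (w=80) → A
  Beta at 34 (w=60) → A
  Epsilon at 42 (w=90) → B
A captures 236; B captures 90.

236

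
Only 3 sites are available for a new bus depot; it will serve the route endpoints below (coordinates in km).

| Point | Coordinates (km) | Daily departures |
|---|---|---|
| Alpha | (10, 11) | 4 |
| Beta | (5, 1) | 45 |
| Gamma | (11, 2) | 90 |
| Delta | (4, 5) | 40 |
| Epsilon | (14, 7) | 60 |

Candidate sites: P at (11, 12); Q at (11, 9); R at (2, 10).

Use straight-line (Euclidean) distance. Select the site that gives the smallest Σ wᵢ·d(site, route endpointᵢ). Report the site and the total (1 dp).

Total weighted distance at each candidate:
  P (11, 12): total = 2215.3
  Q (11, 9): total = 1627.8
  R (2, 10): total = 2500.5
Minimum is at Q with total 1627.8 km.

Q, total 1627.8 km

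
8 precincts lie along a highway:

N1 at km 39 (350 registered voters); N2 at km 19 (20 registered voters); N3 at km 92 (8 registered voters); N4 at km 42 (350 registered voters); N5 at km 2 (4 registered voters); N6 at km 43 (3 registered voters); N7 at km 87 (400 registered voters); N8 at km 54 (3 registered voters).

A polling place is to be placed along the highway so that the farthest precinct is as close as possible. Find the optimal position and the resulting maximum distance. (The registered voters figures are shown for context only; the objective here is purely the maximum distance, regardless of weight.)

location 47, max distance 45

The 1-center on a line is the midpoint of the two extreme points: leftmost at 2, rightmost at 92.
Optimal location = (2 + 92)/2 = 47; maximum distance = (92 − 2)/2 = 45.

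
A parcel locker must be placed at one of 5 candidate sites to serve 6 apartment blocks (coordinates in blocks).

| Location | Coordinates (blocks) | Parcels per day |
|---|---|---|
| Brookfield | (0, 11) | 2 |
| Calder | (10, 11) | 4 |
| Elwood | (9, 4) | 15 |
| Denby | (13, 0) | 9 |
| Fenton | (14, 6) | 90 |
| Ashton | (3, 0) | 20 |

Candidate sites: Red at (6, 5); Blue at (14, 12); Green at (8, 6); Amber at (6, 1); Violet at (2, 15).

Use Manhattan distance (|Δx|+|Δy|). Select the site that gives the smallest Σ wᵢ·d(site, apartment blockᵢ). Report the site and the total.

Total weighted distance at each candidate:
  Red (6, 5): total = 1202
  Blue (14, 12): total = 1362
  Green (8, 6): total = 958
  Amber (6, 1): total = 1500
  Violet (2, 15): total = 2774
Minimum is at Green with total 958 blocks.

Green, total 958 blocks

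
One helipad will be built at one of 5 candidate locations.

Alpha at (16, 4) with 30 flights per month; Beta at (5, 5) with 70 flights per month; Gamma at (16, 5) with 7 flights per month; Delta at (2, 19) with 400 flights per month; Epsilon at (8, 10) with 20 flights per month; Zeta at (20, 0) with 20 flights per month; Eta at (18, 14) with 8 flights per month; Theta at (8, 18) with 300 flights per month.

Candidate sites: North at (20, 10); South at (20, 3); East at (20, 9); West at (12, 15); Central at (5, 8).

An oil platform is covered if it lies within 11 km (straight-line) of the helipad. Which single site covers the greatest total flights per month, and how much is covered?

Coverage radius r = 11 km; a point is covered iff (Δx)²+(Δy)² ≤ 11² = 121.
  North (20, 10): covers {Alpha, Gamma, Zeta, Eta} → 65
  South (20, 3): covers {Alpha, Gamma, Zeta} → 57
  East (20, 9): covers {Alpha, Gamma, Zeta, Eta} → 65
  West (12, 15): covers {Gamma, Delta, Epsilon, Eta, Theta} → 735
  Central (5, 8): covers {Beta, Epsilon, Theta} → 390
Maximum coverage at West: 735 flights per month.

West, covering 735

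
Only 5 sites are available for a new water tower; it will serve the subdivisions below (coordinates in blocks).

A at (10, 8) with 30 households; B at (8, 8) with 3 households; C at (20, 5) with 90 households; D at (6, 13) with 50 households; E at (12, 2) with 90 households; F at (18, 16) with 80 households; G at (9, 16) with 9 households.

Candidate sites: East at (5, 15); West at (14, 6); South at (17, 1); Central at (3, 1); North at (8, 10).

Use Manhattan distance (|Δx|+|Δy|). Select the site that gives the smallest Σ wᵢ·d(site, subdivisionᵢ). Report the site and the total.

West, total 3379 blocks

Total weighted distance at each candidate:
  East (5, 15): total = 5755
  West (14, 6): total = 3379
  South (17, 1): total = 4275
  Central (3, 1): total = 6585
  North (8, 10): total = 4329
Minimum is at West with total 3379 blocks.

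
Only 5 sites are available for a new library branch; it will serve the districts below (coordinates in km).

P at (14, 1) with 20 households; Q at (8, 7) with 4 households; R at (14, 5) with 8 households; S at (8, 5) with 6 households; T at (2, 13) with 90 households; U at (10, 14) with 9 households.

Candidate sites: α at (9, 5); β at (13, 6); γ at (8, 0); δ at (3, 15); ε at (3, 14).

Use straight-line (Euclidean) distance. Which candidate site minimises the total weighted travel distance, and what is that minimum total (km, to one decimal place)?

ε, total 740.8 km

Total weighted distance at each candidate:
  α (9, 5): total = 1221.2
  β (13, 6): total = 1414.6
  γ (8, 0): total = 1658.0
  δ (3, 15): total = 844.7
  ε (3, 14): total = 740.8
Minimum is at ε with total 740.8 km.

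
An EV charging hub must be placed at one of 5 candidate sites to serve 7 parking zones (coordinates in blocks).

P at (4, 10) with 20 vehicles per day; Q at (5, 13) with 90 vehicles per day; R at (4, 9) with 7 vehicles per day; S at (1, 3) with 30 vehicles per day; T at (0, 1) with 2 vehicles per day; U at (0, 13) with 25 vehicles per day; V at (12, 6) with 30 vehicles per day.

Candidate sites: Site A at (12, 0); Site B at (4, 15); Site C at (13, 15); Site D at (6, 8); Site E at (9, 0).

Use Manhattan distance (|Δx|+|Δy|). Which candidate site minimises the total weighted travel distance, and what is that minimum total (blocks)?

Site D, total 1482 blocks

Total weighted distance at each candidate:
  Site A (12, 0): total = 3530
  Site B (4, 15): total = 1558
  Site C (13, 15): total = 2734
  Site D (6, 8): total = 1482
  Site E (9, 0): total = 3098
Minimum is at Site D with total 1482 blocks.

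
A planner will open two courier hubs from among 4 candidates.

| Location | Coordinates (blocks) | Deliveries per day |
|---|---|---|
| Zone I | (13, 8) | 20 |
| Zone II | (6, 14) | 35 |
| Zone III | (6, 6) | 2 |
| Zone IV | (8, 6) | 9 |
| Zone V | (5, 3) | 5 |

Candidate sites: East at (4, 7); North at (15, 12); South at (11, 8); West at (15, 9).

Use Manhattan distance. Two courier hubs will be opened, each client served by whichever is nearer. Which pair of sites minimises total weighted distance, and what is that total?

Evaluate every pair (each demand assigned to the nearer of the two):
  {East, South}: total = 431
  {East, West}: total = 451
  {East, North}: total = 511
  {North, South}: total = 539
  {South, West}: total = 539
  {North, West}: total = 639
Best pair: {East, South} with total 431.

{East, South}, total 431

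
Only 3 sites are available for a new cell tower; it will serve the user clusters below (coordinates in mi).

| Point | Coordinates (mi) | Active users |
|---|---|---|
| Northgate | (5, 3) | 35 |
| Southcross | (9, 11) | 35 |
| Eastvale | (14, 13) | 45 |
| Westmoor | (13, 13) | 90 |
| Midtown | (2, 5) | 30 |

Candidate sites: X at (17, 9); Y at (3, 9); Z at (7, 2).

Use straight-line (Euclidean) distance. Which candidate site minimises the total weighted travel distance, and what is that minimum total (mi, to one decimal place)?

X, total 1958.0 mi

Total weighted distance at each candidate:
  X (17, 9): total = 1958.0
  Y (3, 9): total = 2062.5
  Z (7, 2): total = 2290.3
Minimum is at X with total 1958.0 mi.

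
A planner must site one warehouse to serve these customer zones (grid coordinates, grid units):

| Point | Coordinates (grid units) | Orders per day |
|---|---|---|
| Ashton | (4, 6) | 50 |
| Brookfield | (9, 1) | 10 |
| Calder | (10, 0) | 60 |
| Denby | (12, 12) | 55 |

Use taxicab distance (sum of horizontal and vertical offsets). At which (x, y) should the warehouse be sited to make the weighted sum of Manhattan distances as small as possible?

Manhattan distance separates: Σwᵢ(|x−xᵢ|+|y−yᵢ|) = Σwᵢ|x−xᵢ| + Σwᵢ|y−yᵢ|, so x and y are optimised independently as 1-D weighted medians.
Total weight W = 175; half = 87.5.
x-coordinate, sorted with cumulative weight:
  x=4 (Ashton, w=50) cum 50
  x=9 (Brookfield, w=10) cum 60
  x=10 (Calder, w=60) cum 120  ← median
  x=12 (Denby, w=55) cum 175
⇒ x* = 10
y-coordinate, sorted with cumulative weight:
  y=0 (Calder, w=60) cum 60
  y=1 (Brookfield, w=10) cum 70
  y=6 (Ashton, w=50) cum 120  ← median
  y=12 (Denby, w=55) cum 175
⇒ y* = 6

(10, 6)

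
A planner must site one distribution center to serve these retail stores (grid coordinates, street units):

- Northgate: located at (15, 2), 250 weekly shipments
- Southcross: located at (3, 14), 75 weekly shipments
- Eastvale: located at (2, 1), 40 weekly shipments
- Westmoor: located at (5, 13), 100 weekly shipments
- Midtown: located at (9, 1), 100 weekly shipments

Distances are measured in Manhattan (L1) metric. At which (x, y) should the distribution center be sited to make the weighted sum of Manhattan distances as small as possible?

Manhattan distance separates: Σwᵢ(|x−xᵢ|+|y−yᵢ|) = Σwᵢ|x−xᵢ| + Σwᵢ|y−yᵢ|, so x and y are optimised independently as 1-D weighted medians.
Total weight W = 565; half = 282.5.
x-coordinate, sorted with cumulative weight:
  x=2 (Eastvale, w=40) cum 40
  x=3 (Southcross, w=75) cum 115
  x=5 (Westmoor, w=100) cum 215
  x=9 (Midtown, w=100) cum 315  ← median
  x=15 (Northgate, w=250) cum 565
⇒ x* = 9
y-coordinate, sorted with cumulative weight:
  y=1 (Eastvale, w=40) cum 40
  y=1 (Midtown, w=100) cum 140
  y=2 (Northgate, w=250) cum 390  ← median
  y=13 (Westmoor, w=100) cum 490
  y=14 (Southcross, w=75) cum 565
⇒ y* = 2

(9, 2)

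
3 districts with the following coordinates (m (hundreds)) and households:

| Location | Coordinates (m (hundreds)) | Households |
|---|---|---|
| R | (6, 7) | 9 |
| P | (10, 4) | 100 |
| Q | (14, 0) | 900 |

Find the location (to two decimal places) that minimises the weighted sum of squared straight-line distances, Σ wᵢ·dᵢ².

(13.53, 0.46)

The minimiser of Σwᵢ‖p−pᵢ‖² is the weighted centroid p* = (Σwᵢpᵢ)/(Σwᵢ).
Σwᵢ = 1009.
Σwᵢxᵢ = 9·6 + 100·10 + 900·14 = 13654.
Σwᵢyᵢ = 9·7 + 100·4 + 900·0 = 463.
x* = 13654/1009 = 13.53, y* = 463/1009 = 0.46.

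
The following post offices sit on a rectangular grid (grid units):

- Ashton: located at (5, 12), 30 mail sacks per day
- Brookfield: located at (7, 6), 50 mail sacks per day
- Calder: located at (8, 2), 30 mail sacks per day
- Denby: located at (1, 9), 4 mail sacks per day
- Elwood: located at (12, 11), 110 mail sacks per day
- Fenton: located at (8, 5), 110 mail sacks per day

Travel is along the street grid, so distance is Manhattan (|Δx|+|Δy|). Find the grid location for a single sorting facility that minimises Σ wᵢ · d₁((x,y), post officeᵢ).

Manhattan distance separates: Σwᵢ(|x−xᵢ|+|y−yᵢ|) = Σwᵢ|x−xᵢ| + Σwᵢ|y−yᵢ|, so x and y are optimised independently as 1-D weighted medians.
Total weight W = 334; half = 167.
x-coordinate, sorted with cumulative weight:
  x=1 (Denby, w=4) cum 4
  x=5 (Ashton, w=30) cum 34
  x=7 (Brookfield, w=50) cum 84
  x=8 (Calder, w=30) cum 114
  x=8 (Fenton, w=110) cum 224  ← median
  x=12 (Elwood, w=110) cum 334
⇒ x* = 8
y-coordinate, sorted with cumulative weight:
  y=2 (Calder, w=30) cum 30
  y=5 (Fenton, w=110) cum 140
  y=6 (Brookfield, w=50) cum 190  ← median
  y=9 (Denby, w=4) cum 194
  y=11 (Elwood, w=110) cum 304
  y=12 (Ashton, w=30) cum 334
⇒ y* = 6

(8, 6)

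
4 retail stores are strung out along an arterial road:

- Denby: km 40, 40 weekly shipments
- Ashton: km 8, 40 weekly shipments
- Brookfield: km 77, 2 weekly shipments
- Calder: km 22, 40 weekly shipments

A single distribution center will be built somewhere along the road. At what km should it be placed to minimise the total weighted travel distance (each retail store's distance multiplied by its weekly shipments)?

For a sum of weighted absolute distances on a line, the optimum is the weighted median (not the mean). Total weight W = 122; half-weight = 61.
Sort by position and accumulate weight:
  km 8 (Ashton, w=40) → cum 40
  km 22 (Calder, w=40) → cum 80  ≥ 61 → median here
  km 40 (Denby, w=40) → cum 120
  km 77 (Brookfield, w=2) → cum 122
Optimal location: km 22.

x = 22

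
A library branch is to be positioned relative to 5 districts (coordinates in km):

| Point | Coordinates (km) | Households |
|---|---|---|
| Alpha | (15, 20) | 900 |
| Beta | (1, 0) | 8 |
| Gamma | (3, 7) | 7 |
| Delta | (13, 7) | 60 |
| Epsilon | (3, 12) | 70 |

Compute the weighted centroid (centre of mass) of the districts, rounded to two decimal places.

The minimiser of Σwᵢ‖p−pᵢ‖² is the weighted centroid p* = (Σwᵢpᵢ)/(Σwᵢ).
Σwᵢ = 1045.
Σwᵢxᵢ = 900·15 + 8·1 + 7·3 + 60·13 + 70·3 = 14519.
Σwᵢyᵢ = 900·20 + 8·0 + 7·7 + 60·7 + 70·12 = 19309.
x* = 14519/1045 = 13.89, y* = 19309/1045 = 18.48.

(13.89, 18.48)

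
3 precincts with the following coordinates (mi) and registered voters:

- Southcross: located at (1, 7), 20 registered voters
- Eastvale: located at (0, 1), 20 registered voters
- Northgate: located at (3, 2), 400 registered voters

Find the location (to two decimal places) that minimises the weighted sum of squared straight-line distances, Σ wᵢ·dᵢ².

The minimiser of Σwᵢ‖p−pᵢ‖² is the weighted centroid p* = (Σwᵢpᵢ)/(Σwᵢ).
Σwᵢ = 440.
Σwᵢxᵢ = 20·1 + 20·0 + 400·3 = 1220.
Σwᵢyᵢ = 20·7 + 20·1 + 400·2 = 960.
x* = 1220/440 = 2.77, y* = 960/440 = 2.18.

(2.77, 2.18)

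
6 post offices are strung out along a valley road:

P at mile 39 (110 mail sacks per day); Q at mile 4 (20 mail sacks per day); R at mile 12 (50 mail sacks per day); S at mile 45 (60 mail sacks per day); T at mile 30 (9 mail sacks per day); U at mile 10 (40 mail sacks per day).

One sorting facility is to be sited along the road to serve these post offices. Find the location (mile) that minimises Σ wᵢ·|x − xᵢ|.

x = 39

For a sum of weighted absolute distances on a line, the optimum is the weighted median (not the mean). Total weight W = 289; half-weight = 144.5.
Sort by position and accumulate weight:
  mile 4 (Q, w=20) → cum 20
  mile 10 (U, w=40) → cum 60
  mile 12 (R, w=50) → cum 110
  mile 30 (T, w=9) → cum 119
  mile 39 (P, w=110) → cum 229  ≥ 144.5 → median here
  mile 45 (S, w=60) → cum 289
Optimal location: mile 39.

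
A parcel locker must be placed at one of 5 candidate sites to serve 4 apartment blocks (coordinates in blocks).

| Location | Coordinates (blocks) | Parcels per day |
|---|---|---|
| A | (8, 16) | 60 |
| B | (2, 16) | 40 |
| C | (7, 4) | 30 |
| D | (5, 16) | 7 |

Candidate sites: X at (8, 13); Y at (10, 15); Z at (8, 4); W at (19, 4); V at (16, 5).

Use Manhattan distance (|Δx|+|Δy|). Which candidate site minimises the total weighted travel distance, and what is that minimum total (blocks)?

X, total 882 blocks

Total weighted distance at each candidate:
  X (8, 13): total = 882
  Y (10, 15): total = 1002
  Z (8, 4): total = 1575
  W (19, 4): total = 3082
  V (16, 5): total = 2594
Minimum is at X with total 882 blocks.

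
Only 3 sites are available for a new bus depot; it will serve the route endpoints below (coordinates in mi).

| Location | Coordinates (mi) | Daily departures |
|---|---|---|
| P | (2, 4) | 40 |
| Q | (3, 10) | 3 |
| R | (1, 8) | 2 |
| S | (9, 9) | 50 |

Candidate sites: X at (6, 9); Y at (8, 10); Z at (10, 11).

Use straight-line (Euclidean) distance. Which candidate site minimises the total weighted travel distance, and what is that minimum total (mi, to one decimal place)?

X, total 425.8 mi

Total weighted distance at each candidate:
  X (6, 9): total = 425.8
  Y (8, 10): total = 439.7
  Z (10, 11): total = 577.2
Minimum is at X with total 425.8 mi.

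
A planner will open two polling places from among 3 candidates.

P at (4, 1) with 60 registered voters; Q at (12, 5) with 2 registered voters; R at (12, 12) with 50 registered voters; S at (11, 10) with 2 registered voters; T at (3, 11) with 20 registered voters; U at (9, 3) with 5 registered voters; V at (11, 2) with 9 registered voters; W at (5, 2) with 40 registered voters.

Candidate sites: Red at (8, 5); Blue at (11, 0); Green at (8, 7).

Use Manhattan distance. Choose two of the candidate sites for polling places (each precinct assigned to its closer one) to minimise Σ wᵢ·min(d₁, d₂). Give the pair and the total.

{Red, Green}, total 1439

Evaluate every pair (each demand assigned to the nearer of the two):
  {Red, Green}: total = 1439
  {Blue, Green}: total = 1497
  {Red, Blue}: total = 1547
Best pair: {Red, Green} with total 1439.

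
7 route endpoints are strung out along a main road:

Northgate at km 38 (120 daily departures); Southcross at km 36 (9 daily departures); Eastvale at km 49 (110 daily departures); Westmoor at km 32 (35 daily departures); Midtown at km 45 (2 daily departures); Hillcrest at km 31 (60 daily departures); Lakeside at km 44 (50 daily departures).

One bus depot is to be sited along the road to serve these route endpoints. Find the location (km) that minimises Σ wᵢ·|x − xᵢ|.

For a sum of weighted absolute distances on a line, the optimum is the weighted median (not the mean). Total weight W = 386; half-weight = 193.
Sort by position and accumulate weight:
  km 31 (Hillcrest, w=60) → cum 60
  km 32 (Westmoor, w=35) → cum 95
  km 36 (Southcross, w=9) → cum 104
  km 38 (Northgate, w=120) → cum 224  ≥ 193 → median here
  km 44 (Lakeside, w=50) → cum 274
  km 45 (Midtown, w=2) → cum 276
  km 49 (Eastvale, w=110) → cum 386
Optimal location: km 38.

x = 38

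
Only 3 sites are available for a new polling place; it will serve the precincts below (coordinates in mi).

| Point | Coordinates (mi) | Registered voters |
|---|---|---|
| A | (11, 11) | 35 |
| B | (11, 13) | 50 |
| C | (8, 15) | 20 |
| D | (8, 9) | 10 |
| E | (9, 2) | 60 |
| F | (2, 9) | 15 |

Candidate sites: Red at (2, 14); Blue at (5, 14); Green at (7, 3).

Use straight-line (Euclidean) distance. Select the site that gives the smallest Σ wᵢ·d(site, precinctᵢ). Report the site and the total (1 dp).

Total weighted distance at each candidate:
  Red (2, 14): total = 1893.1
  Blue (5, 14): total = 1506.9
  Green (7, 3): total = 1404.5
Minimum is at Green with total 1404.5 mi.

Green, total 1404.5 mi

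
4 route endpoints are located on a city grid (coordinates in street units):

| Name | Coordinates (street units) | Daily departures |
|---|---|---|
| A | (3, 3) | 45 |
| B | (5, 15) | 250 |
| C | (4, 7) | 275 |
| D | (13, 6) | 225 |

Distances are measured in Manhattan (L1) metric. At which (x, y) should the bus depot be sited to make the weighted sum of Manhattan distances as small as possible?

(5, 7)

Manhattan distance separates: Σwᵢ(|x−xᵢ|+|y−yᵢ|) = Σwᵢ|x−xᵢ| + Σwᵢ|y−yᵢ|, so x and y are optimised independently as 1-D weighted medians.
Total weight W = 795; half = 397.5.
x-coordinate, sorted with cumulative weight:
  x=3 (A, w=45) cum 45
  x=4 (C, w=275) cum 320
  x=5 (B, w=250) cum 570  ← median
  x=13 (D, w=225) cum 795
⇒ x* = 5
y-coordinate, sorted with cumulative weight:
  y=3 (A, w=45) cum 45
  y=6 (D, w=225) cum 270
  y=7 (C, w=275) cum 545  ← median
  y=15 (B, w=250) cum 795
⇒ y* = 7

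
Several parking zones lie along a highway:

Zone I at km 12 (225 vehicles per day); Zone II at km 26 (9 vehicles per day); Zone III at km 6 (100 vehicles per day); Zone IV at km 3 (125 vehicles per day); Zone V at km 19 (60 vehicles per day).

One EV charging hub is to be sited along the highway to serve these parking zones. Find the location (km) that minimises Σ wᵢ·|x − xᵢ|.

For a sum of weighted absolute distances on a line, the optimum is the weighted median (not the mean). Total weight W = 519; half-weight = 259.5.
Sort by position and accumulate weight:
  km 3 (Zone IV, w=125) → cum 125
  km 6 (Zone III, w=100) → cum 225
  km 12 (Zone I, w=225) → cum 450  ≥ 259.5 → median here
  km 19 (Zone V, w=60) → cum 510
  km 26 (Zone II, w=9) → cum 519
Optimal location: km 12.

x = 12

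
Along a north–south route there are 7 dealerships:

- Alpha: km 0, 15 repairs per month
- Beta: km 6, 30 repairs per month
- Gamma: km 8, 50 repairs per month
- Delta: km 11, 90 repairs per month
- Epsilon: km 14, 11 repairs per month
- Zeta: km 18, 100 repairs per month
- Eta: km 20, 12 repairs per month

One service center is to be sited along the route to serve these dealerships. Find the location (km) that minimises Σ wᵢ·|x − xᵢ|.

For a sum of weighted absolute distances on a line, the optimum is the weighted median (not the mean). Total weight W = 308; half-weight = 154.
Sort by position and accumulate weight:
  km 0 (Alpha, w=15) → cum 15
  km 6 (Beta, w=30) → cum 45
  km 8 (Gamma, w=50) → cum 95
  km 11 (Delta, w=90) → cum 185  ≥ 154 → median here
  km 14 (Epsilon, w=11) → cum 196
  km 18 (Zeta, w=100) → cum 296
  km 20 (Eta, w=12) → cum 308
Optimal location: km 11.

x = 11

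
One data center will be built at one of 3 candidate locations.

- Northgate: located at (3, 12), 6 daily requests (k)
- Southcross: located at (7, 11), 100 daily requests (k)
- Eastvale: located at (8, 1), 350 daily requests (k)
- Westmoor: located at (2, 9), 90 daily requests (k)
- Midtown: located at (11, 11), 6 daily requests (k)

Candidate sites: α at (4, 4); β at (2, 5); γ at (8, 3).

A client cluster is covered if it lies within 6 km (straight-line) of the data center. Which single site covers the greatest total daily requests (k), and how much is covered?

α, covering 440

Coverage radius r = 6 km; a point is covered iff (Δx)²+(Δy)² ≤ 6² = 36.
  α (4, 4): covers {Eastvale, Westmoor} → 440
  β (2, 5): covers {Westmoor} → 90
  γ (8, 3): covers {Eastvale} → 350
Maximum coverage at α: 440 daily requests (k).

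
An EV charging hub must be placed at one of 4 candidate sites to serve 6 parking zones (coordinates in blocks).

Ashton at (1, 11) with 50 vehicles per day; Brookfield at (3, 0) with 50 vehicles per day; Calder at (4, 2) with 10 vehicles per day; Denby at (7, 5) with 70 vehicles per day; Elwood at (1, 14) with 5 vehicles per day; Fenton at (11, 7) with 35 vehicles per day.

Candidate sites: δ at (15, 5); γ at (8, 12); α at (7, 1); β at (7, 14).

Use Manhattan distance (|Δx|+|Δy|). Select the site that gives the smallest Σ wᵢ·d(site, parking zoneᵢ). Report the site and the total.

α, total 1815 blocks

Total weighted distance at each candidate:
  δ (15, 5): total = 2875
  γ (8, 12): total = 2275
  α (7, 1): total = 1815
  β (7, 14): total = 2545
Minimum is at α with total 1815 blocks.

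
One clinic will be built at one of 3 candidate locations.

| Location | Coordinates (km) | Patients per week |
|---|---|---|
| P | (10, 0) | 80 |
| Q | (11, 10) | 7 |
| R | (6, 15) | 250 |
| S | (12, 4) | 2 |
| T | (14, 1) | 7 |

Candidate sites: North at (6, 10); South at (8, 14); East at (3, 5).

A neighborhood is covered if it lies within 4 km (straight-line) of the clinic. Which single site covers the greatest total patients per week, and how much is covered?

Coverage radius r = 4 km; a point is covered iff (Δx)²+(Δy)² ≤ 4² = 16.
  North (6, 10): covers {none} → 0
  South (8, 14): covers {R} → 250
  East (3, 5): covers {none} → 0
Maximum coverage at South: 250 patients per week.

South, covering 250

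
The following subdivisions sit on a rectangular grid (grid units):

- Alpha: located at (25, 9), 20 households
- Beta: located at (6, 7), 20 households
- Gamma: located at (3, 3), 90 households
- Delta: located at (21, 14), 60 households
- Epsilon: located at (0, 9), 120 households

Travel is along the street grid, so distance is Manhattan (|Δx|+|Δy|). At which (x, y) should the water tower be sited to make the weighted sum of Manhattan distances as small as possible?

Manhattan distance separates: Σwᵢ(|x−xᵢ|+|y−yᵢ|) = Σwᵢ|x−xᵢ| + Σwᵢ|y−yᵢ|, so x and y are optimised independently as 1-D weighted medians.
Total weight W = 310; half = 155.
x-coordinate, sorted with cumulative weight:
  x=0 (Epsilon, w=120) cum 120
  x=3 (Gamma, w=90) cum 210  ← median
  x=6 (Beta, w=20) cum 230
  x=21 (Delta, w=60) cum 290
  x=25 (Alpha, w=20) cum 310
⇒ x* = 3
y-coordinate, sorted with cumulative weight:
  y=3 (Gamma, w=90) cum 90
  y=7 (Beta, w=20) cum 110
  y=9 (Alpha, w=20) cum 130
  y=9 (Epsilon, w=120) cum 250  ← median
  y=14 (Delta, w=60) cum 310
⇒ y* = 9

(3, 9)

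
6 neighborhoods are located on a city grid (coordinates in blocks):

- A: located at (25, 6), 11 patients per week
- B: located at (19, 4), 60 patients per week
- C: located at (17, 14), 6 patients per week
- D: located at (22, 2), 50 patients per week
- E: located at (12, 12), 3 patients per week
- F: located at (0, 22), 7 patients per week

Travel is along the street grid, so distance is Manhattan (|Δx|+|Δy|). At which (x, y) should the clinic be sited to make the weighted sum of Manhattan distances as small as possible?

Manhattan distance separates: Σwᵢ(|x−xᵢ|+|y−yᵢ|) = Σwᵢ|x−xᵢ| + Σwᵢ|y−yᵢ|, so x and y are optimised independently as 1-D weighted medians.
Total weight W = 137; half = 68.5.
x-coordinate, sorted with cumulative weight:
  x=0 (F, w=7) cum 7
  x=12 (E, w=3) cum 10
  x=17 (C, w=6) cum 16
  x=19 (B, w=60) cum 76  ← median
  x=22 (D, w=50) cum 126
  x=25 (A, w=11) cum 137
⇒ x* = 19
y-coordinate, sorted with cumulative weight:
  y=2 (D, w=50) cum 50
  y=4 (B, w=60) cum 110  ← median
  y=6 (A, w=11) cum 121
  y=12 (E, w=3) cum 124
  y=14 (C, w=6) cum 130
  y=22 (F, w=7) cum 137
⇒ y* = 4

(19, 4)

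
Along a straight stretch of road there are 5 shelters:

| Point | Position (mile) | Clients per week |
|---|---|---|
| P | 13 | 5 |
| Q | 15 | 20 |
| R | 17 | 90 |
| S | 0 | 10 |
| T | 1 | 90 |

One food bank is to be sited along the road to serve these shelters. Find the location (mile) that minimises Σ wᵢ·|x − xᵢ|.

x = 15

For a sum of weighted absolute distances on a line, the optimum is the weighted median (not the mean). Total weight W = 215; half-weight = 107.5.
Sort by position and accumulate weight:
  mile 0 (S, w=10) → cum 10
  mile 1 (T, w=90) → cum 100
  mile 13 (P, w=5) → cum 105
  mile 15 (Q, w=20) → cum 125  ≥ 107.5 → median here
  mile 17 (R, w=90) → cum 215
Optimal location: mile 15.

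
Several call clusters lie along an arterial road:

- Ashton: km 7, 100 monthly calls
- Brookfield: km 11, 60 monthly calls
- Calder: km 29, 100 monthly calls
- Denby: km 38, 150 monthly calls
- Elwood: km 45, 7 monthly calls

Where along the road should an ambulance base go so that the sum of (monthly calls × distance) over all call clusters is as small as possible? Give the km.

x = 29

For a sum of weighted absolute distances on a line, the optimum is the weighted median (not the mean). Total weight W = 417; half-weight = 208.5.
Sort by position and accumulate weight:
  km 7 (Ashton, w=100) → cum 100
  km 11 (Brookfield, w=60) → cum 160
  km 29 (Calder, w=100) → cum 260  ≥ 208.5 → median here
  km 38 (Denby, w=150) → cum 410
  km 45 (Elwood, w=7) → cum 417
Optimal location: km 29.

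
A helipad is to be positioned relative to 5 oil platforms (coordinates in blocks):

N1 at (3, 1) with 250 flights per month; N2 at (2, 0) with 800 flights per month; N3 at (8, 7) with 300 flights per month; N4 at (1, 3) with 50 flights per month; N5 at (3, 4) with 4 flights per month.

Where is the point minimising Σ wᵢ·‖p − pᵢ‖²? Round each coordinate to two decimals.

(3.43, 1.79)

The minimiser of Σwᵢ‖p−pᵢ‖² is the weighted centroid p* = (Σwᵢpᵢ)/(Σwᵢ).
Σwᵢ = 1404.
Σwᵢxᵢ = 250·3 + 800·2 + 300·8 + 50·1 + 4·3 = 4812.
Σwᵢyᵢ = 250·1 + 800·0 + 300·7 + 50·3 + 4·4 = 2516.
x* = 4812/1404 = 3.43, y* = 2516/1404 = 1.79.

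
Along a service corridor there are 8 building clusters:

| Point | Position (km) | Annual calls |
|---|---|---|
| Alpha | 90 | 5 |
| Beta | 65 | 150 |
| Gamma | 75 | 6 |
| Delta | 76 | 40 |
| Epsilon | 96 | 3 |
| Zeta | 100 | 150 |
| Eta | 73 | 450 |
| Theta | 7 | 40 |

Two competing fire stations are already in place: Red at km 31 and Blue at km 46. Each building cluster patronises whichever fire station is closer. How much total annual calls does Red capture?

40

The indifferent point is the midpoint (31+46)/2 = 38.5; building clusters left of it (closer to Red at 31) go to Red, those right go to Blue.
  Theta at 7 (w=40) → Red
  Beta at 65 (w=150) → Blue
  Eta at 73 (w=450) → Blue
  Gamma at 75 (w=6) → Blue
  Delta at 76 (w=40) → Blue
  Alpha at 90 (w=5) → Blue
  Epsilon at 96 (w=3) → Blue
  Zeta at 100 (w=150) → Blue
Red captures 40; Blue captures 804.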